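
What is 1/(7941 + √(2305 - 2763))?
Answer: 7941/63059939 - I*√458/63059939 ≈ 0.00012593 - 3.3937e-7*I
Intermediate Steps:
1/(7941 + √(2305 - 2763)) = 1/(7941 + √(-458)) = 1/(7941 + I*√458)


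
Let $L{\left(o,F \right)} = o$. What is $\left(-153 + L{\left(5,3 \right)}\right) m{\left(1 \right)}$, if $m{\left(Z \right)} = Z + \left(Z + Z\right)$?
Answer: $-444$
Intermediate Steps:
$m{\left(Z \right)} = 3 Z$ ($m{\left(Z \right)} = Z + 2 Z = 3 Z$)
$\left(-153 + L{\left(5,3 \right)}\right) m{\left(1 \right)} = \left(-153 + 5\right) 3 \cdot 1 = \left(-148\right) 3 = -444$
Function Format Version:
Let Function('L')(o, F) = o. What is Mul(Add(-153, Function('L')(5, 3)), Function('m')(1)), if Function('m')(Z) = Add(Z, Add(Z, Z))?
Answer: -444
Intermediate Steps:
Function('m')(Z) = Mul(3, Z) (Function('m')(Z) = Add(Z, Mul(2, Z)) = Mul(3, Z))
Mul(Add(-153, Function('L')(5, 3)), Function('m')(1)) = Mul(Add(-153, 5), Mul(3, 1)) = Mul(-148, 3) = -444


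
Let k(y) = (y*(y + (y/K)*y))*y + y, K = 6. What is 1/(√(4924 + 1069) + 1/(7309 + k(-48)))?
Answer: -781405/3659288487731824 + 610593774025*√5993/3659288487731824 ≈ 0.012917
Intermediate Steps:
k(y) = y + y²*(y + y²/6) (k(y) = (y*(y + (y/6)*y))*y + y = (y*(y + y²/6))*y + y = y²*(y + y²/6) + y = y + y²*(y + y²/6))
1/(√(4924 + 1069) + 1/(7309 + k(-48))) = 1/(√(4924 + 1069) + 1/(7309 + (-48 + (-48)³ + (⅙)*(-48)⁴))) = 1/(√5993 + 1/(7309 + (-48 - 110592 + (⅙)*5308416))) = 1/(√5993 + 1/(7309 + (-48 - 110592 + 884736))) = 1/(√5993 + 1/(7309 + 774096)) = 1/(√5993 + 1/781405) = 1/(1/781405 + √5993)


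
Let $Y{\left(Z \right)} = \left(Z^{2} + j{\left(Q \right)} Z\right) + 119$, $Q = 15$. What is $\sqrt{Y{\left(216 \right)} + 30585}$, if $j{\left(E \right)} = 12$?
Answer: $4 \sqrt{4997} \approx 282.76$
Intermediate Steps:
$Y{\left(Z \right)} = 119 + Z^{2} + 12 Z$ ($Y{\left(Z \right)} = \left(Z^{2} + 12 Z\right) + 119 = 119 + Z^{2} + 12 Z$)
$\sqrt{Y{\left(216 \right)} + 30585} = \sqrt{\left(119 + 216^{2} + 12 \cdot 216\right) + 30585} = \sqrt{\left(119 + 46656 + 2592\right) + 30585} = \sqrt{49367 + 30585} = \sqrt{79952} = 4 \sqrt{4997}$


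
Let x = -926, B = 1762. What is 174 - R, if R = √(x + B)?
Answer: 174 - 2*√209 ≈ 145.09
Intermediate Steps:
R = 2*√209 (R = √(-926 + 1762) = √836 = 2*√209 ≈ 28.914)
174 - R = 174 - 2*√209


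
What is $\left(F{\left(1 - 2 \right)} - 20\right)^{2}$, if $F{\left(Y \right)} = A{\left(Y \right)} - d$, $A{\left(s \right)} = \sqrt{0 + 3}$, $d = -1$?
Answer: $\left(19 - \sqrt{3}\right)^{2} \approx 298.18$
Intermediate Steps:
$A{\left(s \right)} = \sqrt{3}$
$F{\left(Y \right)} = 1 + \sqrt{3}$ ($F{\left(Y \right)} = \sqrt{3} - -1 = \sqrt{3} + 1 = 1 + \sqrt{3}$)
$\left(F{\left(1 - 2 \right)} - 20\right)^{2} = \left(\left(1 + \sqrt{3}\right) - 20\right)^{2} = \left(-19 + \sqrt{3}\right)^{2}$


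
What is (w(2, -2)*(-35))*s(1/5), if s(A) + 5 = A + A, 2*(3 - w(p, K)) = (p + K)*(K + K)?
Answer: 483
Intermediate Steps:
w(p, K) = 3 - K*(K + p) (w(p, K) = 3 - (p + K)*(K + K)/2 = 3 - (K + p)*2*K/2 = 3 - K*(K + p))
s(A) = -5 + 2*A (s(A) = -5 + (A + A) = -5 + 2*A)
(w(2, -2)*(-35))*s(1/5) = ((3 - 1*(-2)² - 1*(-2)*2)*(-35))*(-5 + 2/5) = ((3 - 1*4 + 4)*(-35))*(-5 + 2*(⅕)) = ((3 - 4 + 4)*(-35))*(-5 + ⅖) = (3*(-35))*(-23/5) = -105*(-23/5) = 483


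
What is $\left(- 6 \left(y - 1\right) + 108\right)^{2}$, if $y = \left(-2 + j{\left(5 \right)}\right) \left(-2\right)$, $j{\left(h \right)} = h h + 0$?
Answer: $152100$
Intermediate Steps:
$j{\left(h \right)} = h^{2}$ ($j{\left(h \right)} = h^{2} + 0 = h^{2}$)
$y = -46$ ($y = \left(-2 + 5^{2}\right) \left(-2\right) = \left(-2 + 25\right) \left(-2\right) = 23 \left(-2\right) = -46$)
$\left(- 6 \left(y - 1\right) + 108\right)^{2} = \left(- 6 \left(-46 - 1\right) + 108\right)^{2} = \left(\left(-6\right) \left(-47\right) + 108\right)^{2} = \left(282 + 108\right)^{2} = 390^{2} = 152100$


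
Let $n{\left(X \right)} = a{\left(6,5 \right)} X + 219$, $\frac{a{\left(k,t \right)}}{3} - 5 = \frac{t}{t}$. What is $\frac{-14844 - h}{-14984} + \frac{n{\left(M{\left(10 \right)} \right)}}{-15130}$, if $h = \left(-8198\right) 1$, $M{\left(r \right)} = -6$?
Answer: $\frac{24722689}{56676980} \approx 0.4362$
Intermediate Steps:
$h = -8198$
$a{\left(k,t \right)} = 18$ ($a{\left(k,t \right)} = 15 + 3 \frac{t}{t} = 15 + 3 \cdot 1 = 15 + 3 = 18$)
$n{\left(X \right)} = 219 + 18 X$ ($n{\left(X \right)} = 18 X + 219 = 219 + 18 X$)
$\frac{-14844 - h}{-14984} + \frac{n{\left(M{\left(10 \right)} \right)}}{-15130} = \frac{-14844 - -8198}{-14984} + \frac{219 + 18 \left(-6\right)}{-15130} = \left(-14844 + 8198\right) \left(- \frac{1}{14984}\right) + \left(219 - 108\right) \left(- \frac{1}{15130}\right) = \left(-6646\right) \left(- \frac{1}{14984}\right) + 111 \left(- \frac{1}{15130}\right) = \frac{3323}{7492} - \frac{111}{15130} = \frac{24722689}{56676980}$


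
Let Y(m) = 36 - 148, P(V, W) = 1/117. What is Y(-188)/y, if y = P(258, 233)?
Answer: -13104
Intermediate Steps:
P(V, W) = 1/117
Y(m) = -112
y = 1/117 ≈ 0.0085470
Y(-188)/y = -112/1/117 = -112*117 = -13104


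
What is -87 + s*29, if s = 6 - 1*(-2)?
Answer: 145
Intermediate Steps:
s = 8 (s = 6 + 2 = 8)
-87 + s*29 = -87 + 8*29 = -87 + 232 = 145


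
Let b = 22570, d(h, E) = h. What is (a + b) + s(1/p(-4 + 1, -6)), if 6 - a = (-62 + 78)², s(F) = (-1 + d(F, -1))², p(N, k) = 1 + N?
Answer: 89289/4 ≈ 22322.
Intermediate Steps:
s(F) = (-1 + F)²
a = -250 (a = 6 - (-62 + 78)² = 6 - 1*16² = 6 - 1*256 = 6 - 256 = -250)
(a + b) + s(1/p(-4 + 1, -6)) = (-250 + 22570) + (-1 + 1/(1 + (-4 + 1)))² = 22320 + (-1 + 1/(1 - 3))² = 22320 + (-1 + 1/(-2))² = 22320 + (-1 - ½)² = 22320 + (-3/2)² = 22320 + 9/4 = 89289/4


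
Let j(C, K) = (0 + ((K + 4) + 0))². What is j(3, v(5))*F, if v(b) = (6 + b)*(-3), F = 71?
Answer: 59711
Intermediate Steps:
v(b) = -18 - 3*b
j(C, K) = (4 + K)² (j(C, K) = (0 + ((4 + K) + 0))² = (0 + (4 + K))² = (4 + K)²)
j(3, v(5))*F = (4 + (-18 - 3*5))²*71 = (4 + (-18 - 15))²*71 = (4 - 33)²*71 = (-29)²*71 = 841*71 = 59711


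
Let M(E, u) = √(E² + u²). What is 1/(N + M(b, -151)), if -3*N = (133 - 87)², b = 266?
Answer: -6348/3635443 - 9*√93557/3635443 ≈ -0.0025034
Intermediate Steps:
N = -2116/3 (N = -(133 - 87)²/3 = -⅓*46² = -⅓*2116 = -2116/3 ≈ -705.33)
1/(N + M(b, -151)) = 1/(-2116/3 + √(266² + (-151)²)) = 1/(-2116/3 + √(70756 + 22801)) = 1/(-2116/3 + √93557)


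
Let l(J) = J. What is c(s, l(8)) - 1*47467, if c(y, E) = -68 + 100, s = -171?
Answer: -47435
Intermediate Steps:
c(y, E) = 32
c(s, l(8)) - 1*47467 = 32 - 1*47467 = 32 - 47467 = -47435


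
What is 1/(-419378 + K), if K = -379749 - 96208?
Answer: -1/895335 ≈ -1.1169e-6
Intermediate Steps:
K = -475957
1/(-419378 + K) = 1/(-419378 - 475957) = 1/(-895335) = -1/895335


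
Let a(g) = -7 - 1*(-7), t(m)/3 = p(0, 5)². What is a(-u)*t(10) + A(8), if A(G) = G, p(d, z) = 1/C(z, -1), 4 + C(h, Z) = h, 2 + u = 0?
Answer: 8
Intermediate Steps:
u = -2 (u = -2 + 0 = -2)
C(h, Z) = -4 + h
p(d, z) = 1/(-4 + z)
t(m) = 3 (t(m) = 3*(1/(-4 + 5))² = 3*(1/1)² = 3*1² = 3*1 = 3)
a(g) = 0 (a(g) = -7 + 7 = 0)
a(-u)*t(10) + A(8) = 0*3 + 8 = 0 + 8 = 8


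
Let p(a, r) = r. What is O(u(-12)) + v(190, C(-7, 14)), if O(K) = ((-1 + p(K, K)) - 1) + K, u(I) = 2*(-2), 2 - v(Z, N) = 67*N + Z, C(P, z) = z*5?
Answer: -4888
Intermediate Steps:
C(P, z) = 5*z
v(Z, N) = 2 - Z - 67*N (v(Z, N) = 2 - (67*N + Z) = 2 - (Z + 67*N) = 2 + (-Z - 67*N) = 2 - Z - 67*N)
u(I) = -4
O(K) = -2 + 2*K (O(K) = ((-1 + K) - 1) + K = (-2 + K) + K = -2 + 2*K)
O(u(-12)) + v(190, C(-7, 14)) = (-2 + 2*(-4)) + (2 - 1*190 - 335*14) = (-2 - 8) + (2 - 190 - 67*70) = -10 + (2 - 190 - 4690) = -10 - 4878 = -4888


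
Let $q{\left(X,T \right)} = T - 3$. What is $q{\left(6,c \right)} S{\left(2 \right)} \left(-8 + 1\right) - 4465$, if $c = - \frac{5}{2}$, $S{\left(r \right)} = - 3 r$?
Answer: $-4696$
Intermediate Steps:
$c = - \frac{5}{2}$ ($c = \left(-5\right) \frac{1}{2} = - \frac{5}{2} \approx -2.5$)
$q{\left(X,T \right)} = -3 + T$
$q{\left(6,c \right)} S{\left(2 \right)} \left(-8 + 1\right) - 4465 = \left(-3 - \frac{5}{2}\right) \left(\left(-3\right) 2\right) \left(-8 + 1\right) - 4465 = \left(- \frac{11}{2}\right) \left(-6\right) \left(-7\right) - 4465 = 33 \left(-7\right) - 4465 = -231 - 4465 = -4696$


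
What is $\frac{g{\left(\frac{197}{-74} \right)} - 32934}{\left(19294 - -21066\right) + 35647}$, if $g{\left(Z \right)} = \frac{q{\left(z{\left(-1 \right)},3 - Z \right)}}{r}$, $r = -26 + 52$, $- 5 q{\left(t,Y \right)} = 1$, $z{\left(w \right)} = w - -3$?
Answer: $- \frac{4281421}{9880910} \approx -0.4333$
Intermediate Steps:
$z{\left(w \right)} = 3 + w$ ($z{\left(w \right)} = w + 3 = 3 + w$)
$q{\left(t,Y \right)} = - \frac{1}{5}$ ($q{\left(t,Y \right)} = \left(- \frac{1}{5}\right) 1 = - \frac{1}{5}$)
$r = 26$
$g{\left(Z \right)} = - \frac{1}{130}$ ($g{\left(Z \right)} = - \frac{1}{5 \cdot 26} = \left(- \frac{1}{5}\right) \frac{1}{26} = - \frac{1}{130}$)
$\frac{g{\left(\frac{197}{-74} \right)} - 32934}{\left(19294 - -21066\right) + 35647} = \frac{- \frac{1}{130} - 32934}{\left(19294 - -21066\right) + 35647} = - \frac{4281421}{130 \left(\left(19294 + 21066\right) + 35647\right)} = - \frac{4281421}{130 \left(40360 + 35647\right)} = - \frac{4281421}{130 \cdot 76007} = \left(- \frac{4281421}{130}\right) \frac{1}{76007} = - \frac{4281421}{9880910}$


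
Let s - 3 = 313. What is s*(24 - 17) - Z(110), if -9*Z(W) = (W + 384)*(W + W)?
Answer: 128588/9 ≈ 14288.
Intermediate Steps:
s = 316 (s = 3 + 313 = 316)
Z(W) = -2*W*(384 + W)/9 (Z(W) = -(W + 384)*(W + W)/9 = -(384 + W)*2*W/9 = -2*W*(384 + W)/9)
s*(24 - 17) - Z(110) = 316*(24 - 17) - (-2)*110*(384 + 110)/9 = 316*7 - (-2)*110*494/9 = 2212 - 1*(-108680/9) = 2212 + 108680/9 = 128588/9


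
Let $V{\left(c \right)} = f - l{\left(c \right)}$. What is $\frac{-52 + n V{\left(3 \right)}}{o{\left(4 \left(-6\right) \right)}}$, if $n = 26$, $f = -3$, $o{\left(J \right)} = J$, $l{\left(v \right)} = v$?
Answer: $\frac{26}{3} \approx 8.6667$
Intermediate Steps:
$V{\left(c \right)} = -3 - c$
$\frac{-52 + n V{\left(3 \right)}}{o{\left(4 \left(-6\right) \right)}} = \frac{-52 + 26 \left(-3 - 3\right)}{4 \left(-6\right)} = \frac{-52 + 26 \left(-3 - 3\right)}{-24} = \left(-52 + 26 \left(-6\right)\right) \left(- \frac{1}{24}\right) = \left(-52 - 156\right) \left(- \frac{1}{24}\right) = \left(-208\right) \left(- \frac{1}{24}\right) = \frac{26}{3}$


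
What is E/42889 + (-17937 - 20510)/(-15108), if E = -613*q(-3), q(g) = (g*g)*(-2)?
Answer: 1815655055/647967012 ≈ 2.8021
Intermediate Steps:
q(g) = -2*g² (q(g) = g²*(-2) = -2*g²)
E = 11034 (E = -(-1226)*(-3)² = -(-1226)*9 = -613*(-18) = 11034)
E/42889 + (-17937 - 20510)/(-15108) = 11034/42889 + (-17937 - 20510)/(-15108) = 11034*(1/42889) - 38447*(-1/15108) = 11034/42889 + 38447/15108 = 1815655055/647967012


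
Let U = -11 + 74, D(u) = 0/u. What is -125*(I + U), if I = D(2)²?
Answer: -7875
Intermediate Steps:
D(u) = 0
U = 63
I = 0 (I = 0² = 0)
-125*(I + U) = -125*(0 + 63) = -125*63 = -7875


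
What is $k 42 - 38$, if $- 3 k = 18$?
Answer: $-290$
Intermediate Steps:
$k = -6$ ($k = \left(- \frac{1}{3}\right) 18 = -6$)
$k 42 - 38 = \left(-6\right) 42 - 38 = -252 - 38 = -290$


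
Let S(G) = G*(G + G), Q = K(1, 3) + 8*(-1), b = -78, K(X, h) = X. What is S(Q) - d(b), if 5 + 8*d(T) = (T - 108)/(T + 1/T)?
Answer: 4786557/48680 ≈ 98.327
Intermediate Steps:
Q = -7 (Q = 1 + 8*(-1) = 1 - 8 = -7)
S(G) = 2*G² (S(G) = G*(2*G) = 2*G²)
d(T) = -5/8 + (-108 + T)/(8*(T + 1/T)) (d(T) = -5/8 + ((T - 108)/(T + 1/T))/8 = -5/8 + ((-108 + T)/(T + 1/T))/8 = -5/8 + (-108 + T)/(8*(T + 1/T)))
S(Q) - d(b) = 2*(-7)² - (-5 - 108*(-78) - 4*(-78)²)/(8*(1 + (-78)²)) = 2*49 - (-5 + 8424 - 4*6084)/(8*(1 + 6084)) = 98 - (-5 + 8424 - 24336)/(8*6085) = 98 - (-15917)/(8*6085) = 98 - 1*(-15917/48680) = 98 + 15917/48680 = 4786557/48680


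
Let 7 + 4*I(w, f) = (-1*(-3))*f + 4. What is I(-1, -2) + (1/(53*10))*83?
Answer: -2219/1060 ≈ -2.0934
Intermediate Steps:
I(w, f) = -¾ + 3*f/4 (I(w, f) = -7/4 + ((-1*(-3))*f + 4)/4 = -7/4 + (3*f + 4)/4 = -7/4 + (4 + 3*f)/4 = -7/4 + (1 + 3*f/4) = -¾ + 3*f/4)
I(-1, -2) + (1/(53*10))*83 = (-¾ + (¾)*(-2)) + (1/(53*10))*83 = (-¾ - 3/2) + ((1/53)*(⅒))*83 = -9/4 + (1/530)*83 = -9/4 + 83/530 = -2219/1060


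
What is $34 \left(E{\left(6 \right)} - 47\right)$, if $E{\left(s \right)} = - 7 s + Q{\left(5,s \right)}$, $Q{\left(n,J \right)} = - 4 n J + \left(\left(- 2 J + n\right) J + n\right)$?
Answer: $-8364$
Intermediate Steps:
$Q{\left(n,J \right)} = n + J \left(n - 2 J\right) - 4 J n$ ($Q{\left(n,J \right)} = - 4 J n + \left(\left(n - 2 J\right) J + n\right) = - 4 J n + \left(J \left(n - 2 J\right) + n\right) = - 4 J n + \left(n + J \left(n - 2 J\right)\right) = n + J \left(n - 2 J\right) - 4 J n$)
$E{\left(s \right)} = 5 - 22 s - 2 s^{2}$ ($E{\left(s \right)} = - 7 s - \left(-5 + 2 s^{2} + 3 s 5\right) = - 7 s - \left(-5 + 2 s^{2} + 15 s\right) = 5 - 22 s - 2 s^{2}$)
$34 \left(E{\left(6 \right)} - 47\right) = 34 \left(\left(5 - 132 - 2 \cdot 6^{2}\right) - 47\right) = 34 \left(\left(5 - 132 - 72\right) - 47\right) = 34 \left(-199 - 47\right) = 34 \left(-246\right) = -8364$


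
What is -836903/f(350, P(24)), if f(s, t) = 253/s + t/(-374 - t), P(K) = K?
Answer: -58290293950/46147 ≈ -1.2631e+6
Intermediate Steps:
-836903/f(350, P(24)) = -836903*350*(374 + 24)/(94622 + 253*24 - 1*350*24) = -836903*139300/(94622 + 6072 - 8400) = -836903/((1/350)*(1/398)*92294) = -836903/46147/69650 = -836903*69650/46147 = -58290293950/46147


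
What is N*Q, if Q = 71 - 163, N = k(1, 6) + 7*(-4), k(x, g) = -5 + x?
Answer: 2944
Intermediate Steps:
N = -32 (N = (-5 + 1) + 7*(-4) = -4 - 28 = -32)
Q = -92
N*Q = -32*(-92) = 2944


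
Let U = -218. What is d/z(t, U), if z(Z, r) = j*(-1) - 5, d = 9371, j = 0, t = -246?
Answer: -9371/5 ≈ -1874.2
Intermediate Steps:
z(Z, r) = -5 (z(Z, r) = 0*(-1) - 5 = 0 - 5 = -5)
d/z(t, U) = 9371/(-5) = 9371*(-1/5) = -9371/5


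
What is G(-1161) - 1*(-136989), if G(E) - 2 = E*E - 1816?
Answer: 1483096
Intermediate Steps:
G(E) = -1814 + E**2 (G(E) = 2 + (E*E - 1816) = 2 + (E**2 - 1816) = 2 + (-1816 + E**2) = -1814 + E**2)
G(-1161) - 1*(-136989) = (-1814 + (-1161)**2) - 1*(-136989) = (-1814 + 1347921) + 136989 = 1346107 + 136989 = 1483096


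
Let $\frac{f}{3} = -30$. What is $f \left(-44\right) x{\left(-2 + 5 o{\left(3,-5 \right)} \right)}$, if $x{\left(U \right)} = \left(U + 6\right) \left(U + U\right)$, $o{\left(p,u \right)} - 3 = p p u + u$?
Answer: $433596240$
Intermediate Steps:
$o{\left(p,u \right)} = 3 + u + u p^{2}$ ($o{\left(p,u \right)} = 3 + \left(p p u + u\right) = 3 + \left(p^{2} u + u\right) = 3 + \left(u p^{2} + u\right) = 3 + \left(u + u p^{2}\right) = 3 + u + u p^{2}$)
$x{\left(U \right)} = 2 U \left(6 + U\right)$ ($x{\left(U \right)} = \left(6 + U\right) 2 U = 2 U \left(6 + U\right)$)
$f = -90$ ($f = 3 \left(-30\right) = -90$)
$f \left(-44\right) x{\left(-2 + 5 o{\left(3,-5 \right)} \right)} = \left(-90\right) \left(-44\right) 2 \left(-2 + 5 \left(3 - 5 - 5 \cdot 3^{2}\right)\right) \left(6 + \left(-2 + 5 \left(3 - 5 - 5 \cdot 3^{2}\right)\right)\right) = 3960 \cdot 2 \left(-2 + 5 \left(3 - 5 - 45\right)\right) \left(6 + \left(-2 + 5 \left(3 - 5 - 45\right)\right)\right) = 3960 \cdot 2 \left(-2 + 5 \left(-47\right)\right) \left(6 + \left(-2 + 5 \left(-47\right)\right)\right) = 3960 \cdot 2 \left(-2 - 235\right) \left(6 - 237\right) = 3960 \cdot 2 \left(-237\right) \left(6 - 237\right) = 3960 \cdot 2 \left(-237\right) \left(-231\right) = 3960 \cdot 109494 = 433596240$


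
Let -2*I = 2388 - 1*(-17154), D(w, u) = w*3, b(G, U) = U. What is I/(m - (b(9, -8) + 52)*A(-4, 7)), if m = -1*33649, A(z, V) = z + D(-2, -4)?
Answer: 9771/33209 ≈ 0.29423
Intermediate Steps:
D(w, u) = 3*w
A(z, V) = -6 + z (A(z, V) = z + 3*(-2) = z - 6 = -6 + z)
I = -9771 (I = -(2388 - 1*(-17154))/2 = -(2388 + 17154)/2 = -½*19542 = -9771)
m = -33649
I/(m - (b(9, -8) + 52)*A(-4, 7)) = -9771/(-33649 - (-8 + 52)*(-6 - 4)) = -9771/(-33649 - 44*(-10)) = -9771/(-33649 - 1*(-440)) = -9771/(-33649 + 440) = -9771/(-33209) = -9771*(-1/33209) = 9771/33209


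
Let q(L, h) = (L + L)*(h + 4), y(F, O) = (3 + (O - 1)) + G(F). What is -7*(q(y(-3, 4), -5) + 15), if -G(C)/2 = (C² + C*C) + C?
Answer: -441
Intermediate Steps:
G(C) = -4*C² - 2*C (G(C) = -2*((C² + C*C) + C) = -2*((C² + C²) + C) = -2*(2*C² + C) = -2*(C + 2*C²) = -4*C² - 2*C)
y(F, O) = 2 + O - 2*F*(1 + 2*F) (y(F, O) = (3 + (O - 1)) - 2*F*(1 + 2*F) = (3 + (-1 + O)) - 2*F*(1 + 2*F) = (2 + O) - 2*F*(1 + 2*F) = 2 + O - 2*F*(1 + 2*F))
q(L, h) = 2*L*(4 + h) (q(L, h) = (2*L)*(4 + h) = 2*L*(4 + h))
-7*(q(y(-3, 4), -5) + 15) = -7*(2*(2 + 4 - 2*(-3)*(1 + 2*(-3)))*(4 - 5) + 15) = -7*(2*(2 + 4 - 2*(-3)*(1 - 6))*(-1) + 15) = -7*(2*(2 + 4 - 2*(-3)*(-5))*(-1) + 15) = -7*(2*(2 + 4 - 30)*(-1) + 15) = -7*(2*(-24)*(-1) + 15) = -7*(48 + 15) = -7*63 = -441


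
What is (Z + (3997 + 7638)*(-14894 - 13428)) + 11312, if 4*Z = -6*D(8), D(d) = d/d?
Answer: -659030319/2 ≈ -3.2952e+8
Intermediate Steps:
D(d) = 1
Z = -3/2 (Z = (-6*1)/4 = (¼)*(-6) = -3/2 ≈ -1.5000)
(Z + (3997 + 7638)*(-14894 - 13428)) + 11312 = (-3/2 + (3997 + 7638)*(-14894 - 13428)) + 11312 = (-3/2 + 11635*(-28322)) + 11312 = (-3/2 - 329526470) + 11312 = -659052943/2 + 11312 = -659030319/2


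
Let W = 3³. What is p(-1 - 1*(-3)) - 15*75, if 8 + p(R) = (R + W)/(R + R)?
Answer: -4503/4 ≈ -1125.8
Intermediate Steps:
W = 27
p(R) = -8 + (27 + R)/(2*R) (p(R) = -8 + (R + 27)/(R + R) = -8 + (27 + R)/((2*R)) = -8 + (27 + R)*(1/(2*R)) = -8 + (27 + R)/(2*R))
p(-1 - 1*(-3)) - 15*75 = 3*(9 - 5*(-1 - 1*(-3)))/(2*(-1 - 1*(-3))) - 15*75 = 3*(9 - 5*(-1 + 3))/(2*(-1 + 3)) - 1125 = (3/2)*(9 - 5*2)/2 - 1125 = (3/2)*(½)*(9 - 10) - 1125 = (3/2)*(½)*(-1) - 1125 = -¾ - 1125 = -4503/4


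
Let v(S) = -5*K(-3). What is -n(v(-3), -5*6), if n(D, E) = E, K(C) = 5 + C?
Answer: 30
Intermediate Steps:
v(S) = -10 (v(S) = -5*(5 - 3) = -5*2 = -10)
-n(v(-3), -5*6) = -(-5)*6 = -1*(-30) = 30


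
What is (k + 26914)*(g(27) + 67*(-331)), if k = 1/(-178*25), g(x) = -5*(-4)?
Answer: -2653684043943/4450 ≈ -5.9633e+8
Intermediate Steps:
g(x) = 20
k = -1/4450 (k = 1/(-4450) = -1/4450 ≈ -0.00022472)
(k + 26914)*(g(27) + 67*(-331)) = (-1/4450 + 26914)*(20 + 67*(-331)) = 119767299*(20 - 22177)/4450 = (119767299/4450)*(-22157) = -2653684043943/4450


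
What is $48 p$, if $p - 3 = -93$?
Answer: $-4320$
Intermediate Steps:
$p = -90$ ($p = 3 - 93 = -90$)
$48 p = 48 \left(-90\right) = -4320$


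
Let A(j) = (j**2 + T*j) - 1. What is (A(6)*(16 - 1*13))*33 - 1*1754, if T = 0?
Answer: 1711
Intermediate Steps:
A(j) = -1 + j**2 (A(j) = (j**2 + 0*j) - 1 = (j**2 + 0) - 1 = j**2 - 1 = -1 + j**2)
(A(6)*(16 - 1*13))*33 - 1*1754 = ((-1 + 6**2)*(16 - 1*13))*33 - 1*1754 = ((-1 + 36)*(16 - 13))*33 - 1754 = (35*3)*33 - 1754 = 105*33 - 1754 = 3465 - 1754 = 1711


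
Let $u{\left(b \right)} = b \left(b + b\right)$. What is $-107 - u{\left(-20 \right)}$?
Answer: $-907$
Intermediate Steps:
$u{\left(b \right)} = 2 b^{2}$ ($u{\left(b \right)} = b 2 b = 2 b^{2}$)
$-107 - u{\left(-20 \right)} = -107 - 2 \left(-20\right)^{2} = -107 - 2 \cdot 400 = -107 - 800 = -907$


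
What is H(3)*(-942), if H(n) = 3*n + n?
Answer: -11304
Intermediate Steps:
H(n) = 4*n
H(3)*(-942) = (4*3)*(-942) = 12*(-942) = -11304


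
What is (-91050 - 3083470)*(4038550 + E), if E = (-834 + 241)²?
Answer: -13936774529480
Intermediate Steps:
E = 351649 (E = (-593)² = 351649)
(-91050 - 3083470)*(4038550 + E) = (-91050 - 3083470)*(4038550 + 351649) = -3174520*4390199 = -13936774529480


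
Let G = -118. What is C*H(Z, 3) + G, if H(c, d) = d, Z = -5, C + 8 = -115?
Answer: -487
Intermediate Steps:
C = -123 (C = -8 - 115 = -123)
C*H(Z, 3) + G = -123*3 - 118 = -369 - 118 = -487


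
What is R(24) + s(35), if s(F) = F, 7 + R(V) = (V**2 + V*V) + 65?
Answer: 1245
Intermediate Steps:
R(V) = 58 + 2*V**2 (R(V) = -7 + ((V**2 + V*V) + 65) = -7 + ((V**2 + V**2) + 65) = -7 + (2*V**2 + 65) = -7 + (65 + 2*V**2) = 58 + 2*V**2)
R(24) + s(35) = (58 + 2*24**2) + 35 = (58 + 2*576) + 35 = (58 + 1152) + 35 = 1210 + 35 = 1245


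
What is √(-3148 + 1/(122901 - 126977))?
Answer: I*√13075042731/2038 ≈ 56.107*I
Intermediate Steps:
√(-3148 + 1/(122901 - 126977)) = √(-3148 + 1/(-4076)) = √(-3148 - 1/4076) = √(-12831249/4076) = I*√13075042731/2038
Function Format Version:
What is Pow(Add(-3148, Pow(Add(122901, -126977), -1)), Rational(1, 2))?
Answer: Mul(Rational(1, 2038), I, Pow(13075042731, Rational(1, 2))) ≈ Mul(56.107, I)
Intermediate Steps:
Pow(Add(-3148, Pow(Add(122901, -126977), -1)), Rational(1, 2)) = Pow(Add(-3148, Pow(-4076, -1)), Rational(1, 2)) = Pow(Add(-3148, Rational(-1, 4076)), Rational(1, 2)) = Pow(Rational(-12831249, 4076), Rational(1, 2)) = Mul(Rational(1, 2038), I, Pow(13075042731, Rational(1, 2)))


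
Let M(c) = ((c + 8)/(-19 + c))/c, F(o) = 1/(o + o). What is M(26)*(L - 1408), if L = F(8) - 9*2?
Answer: -29835/112 ≈ -266.38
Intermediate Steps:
F(o) = 1/(2*o)
M(c) = (8 + c)/(c*(-19 + c)) (M(c) = ((8 + c)/(-19 + c))/c = (8 + c)/(c*(-19 + c)))
L = -287/16 (L = (½)/8 - 9*2 = (½)*(⅛) - 18 = 1/16 - 18 = -287/16 ≈ -17.938)
M(26)*(L - 1408) = ((8 + 26)/(26*(-19 + 26)))*(-287/16 - 1408) = ((1/26)*34/7)*(-22815/16) = ((1/26)*(⅐)*34)*(-22815/16) = (17/91)*(-22815/16) = -29835/112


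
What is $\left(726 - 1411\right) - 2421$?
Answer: $-3106$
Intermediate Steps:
$\left(726 - 1411\right) - 2421 = -685 - 2421 = -3106$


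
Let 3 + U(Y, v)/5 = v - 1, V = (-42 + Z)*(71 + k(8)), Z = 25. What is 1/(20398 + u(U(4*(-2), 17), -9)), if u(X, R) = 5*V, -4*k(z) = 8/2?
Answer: 1/14448 ≈ 6.9214e-5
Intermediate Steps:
k(z) = -1 (k(z) = -2/2 = -¼*4 = -1)
V = -1190 (V = (-42 + 25)*(71 - 1) = -17*70 = -1190)
U(Y, v) = -20 + 5*v (U(Y, v) = -15 + 5*(v - 1) = -15 + 5*(-1 + v) = -15 + (-5 + 5*v) = -20 + 5*v)
u(X, R) = -5950 (u(X, R) = 5*(-1190) = -5950)
1/(20398 + u(U(4*(-2), 17), -9)) = 1/(20398 - 5950) = 1/14448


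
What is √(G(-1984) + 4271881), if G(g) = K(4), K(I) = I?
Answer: √4271885 ≈ 2066.9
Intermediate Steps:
G(g) = 4
√(G(-1984) + 4271881) = √(4 + 4271881) = √4271885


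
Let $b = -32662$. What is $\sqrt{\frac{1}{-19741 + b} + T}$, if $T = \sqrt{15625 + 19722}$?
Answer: $\frac{\sqrt{-52403 + 2746074409 \sqrt{35347}}}{52403} \approx 13.712$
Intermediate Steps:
$T = \sqrt{35347} \approx 188.01$
$\sqrt{\frac{1}{-19741 + b} + T} = \sqrt{\frac{1}{-19741 - 32662} + \sqrt{35347}} = \sqrt{\frac{1}{-52403} + \sqrt{35347}} = \sqrt{- \frac{1}{52403} + \sqrt{35347}}$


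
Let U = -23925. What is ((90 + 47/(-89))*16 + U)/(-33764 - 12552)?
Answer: 2001917/4122124 ≈ 0.48565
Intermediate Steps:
((90 + 47/(-89))*16 + U)/(-33764 - 12552) = ((90 + 47/(-89))*16 - 23925)/(-33764 - 12552) = ((90 + 47*(-1/89))*16 - 23925)/(-46316) = ((90 - 47/89)*16 - 23925)*(-1/46316) = ((7963/89)*16 - 23925)*(-1/46316) = (127408/89 - 23925)*(-1/46316) = -2001917/89*(-1/46316) = 2001917/4122124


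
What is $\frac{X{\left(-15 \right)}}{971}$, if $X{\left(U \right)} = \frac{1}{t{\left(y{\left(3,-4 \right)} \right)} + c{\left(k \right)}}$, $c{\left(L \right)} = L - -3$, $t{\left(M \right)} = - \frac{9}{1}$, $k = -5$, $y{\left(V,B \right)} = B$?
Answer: $- \frac{1}{10681} \approx -9.3624 \cdot 10^{-5}$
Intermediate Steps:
$t{\left(M \right)} = -9$ ($t{\left(M \right)} = \left(-9\right) 1 = -9$)
$c{\left(L \right)} = 3 + L$ ($c{\left(L \right)} = L + 3 = 3 + L$)
$X{\left(U \right)} = - \frac{1}{11}$ ($X{\left(U \right)} = \frac{1}{-9 + \left(3 - 5\right)} = \frac{1}{-9 - 2} = \frac{1}{-11} = - \frac{1}{11}$)
$\frac{X{\left(-15 \right)}}{971} = - \frac{1}{11 \cdot 971} = \left(- \frac{1}{11}\right) \frac{1}{971} = - \frac{1}{10681}$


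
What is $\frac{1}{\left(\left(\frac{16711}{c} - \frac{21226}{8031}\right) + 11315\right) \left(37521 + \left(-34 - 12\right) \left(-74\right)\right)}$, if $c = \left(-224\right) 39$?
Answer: $\frac{7795424}{3608345275631475} \approx 2.1604 \cdot 10^{-9}$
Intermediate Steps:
$c = -8736$
$\frac{1}{\left(\left(\frac{16711}{c} - \frac{21226}{8031}\right) + 11315\right) \left(37521 + \left(-34 - 12\right) \left(-74\right)\right)} = \frac{1}{\left(\left(\frac{16711}{-8736} - \frac{21226}{8031}\right) + 11315\right) \left(37521 + \left(-34 - 12\right) \left(-74\right)\right)} = \frac{1}{\left(\left(16711 \left(- \frac{1}{8736}\right) - \frac{21226}{8031}\right) + 11315\right) \left(37521 - -3404\right)} = \frac{1}{\left(\left(- \frac{16711}{8736} - \frac{21226}{8031}\right) + 11315\right) \left(37521 + 3404\right)} = \frac{1}{\left(- \frac{35515153}{7795424} + 11315\right) 40925} = \frac{1}{\frac{88169707407}{7795424} \cdot 40925} = \frac{1}{\frac{3608345275631475}{7795424}} = \frac{7795424}{3608345275631475}$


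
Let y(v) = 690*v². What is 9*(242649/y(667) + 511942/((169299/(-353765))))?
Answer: -18531694313300675083/1924825605170 ≈ -9.6277e+6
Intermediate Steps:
9*(242649/y(667) + 511942/((169299/(-353765)))) = 9*(242649/((690*667²)) + 511942/((169299/(-353765)))) = 9*(242649/((690*444889)) + 511942/((169299*(-1/353765)))) = 9*(242649/306973410 + 511942/(-169299/353765)) = 9*(242649*(1/306973410) + 511942*(-353765/169299)) = 9*(80883/102324470 - 181107161630/169299) = 9*(-18531694313300675083/17323430446530) = -18531694313300675083/1924825605170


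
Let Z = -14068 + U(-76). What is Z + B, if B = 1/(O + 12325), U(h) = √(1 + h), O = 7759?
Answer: -282541711/20084 + 5*I*√3 ≈ -14068.0 + 8.6602*I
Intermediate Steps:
B = 1/20084 (B = 1/(7759 + 12325) = 1/20084 ≈ 4.9791e-5)
Z = -14068 + 5*I*√3 (Z = -14068 + √(1 - 76) = -14068 + √(-75) = -14068 + 5*I*√3 ≈ -14068.0 + 8.6602*I)
Z + B = (-14068 + 5*I*√3) + 1/20084 = -282541711/20084 + 5*I*√3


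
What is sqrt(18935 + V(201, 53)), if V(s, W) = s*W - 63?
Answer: 5*sqrt(1181) ≈ 171.83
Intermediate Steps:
V(s, W) = -63 + W*s (V(s, W) = W*s - 63 = -63 + W*s)
sqrt(18935 + V(201, 53)) = sqrt(18935 + (-63 + 53*201)) = sqrt(18935 + (-63 + 10653)) = sqrt(18935 + 10590) = sqrt(29525) = 5*sqrt(1181)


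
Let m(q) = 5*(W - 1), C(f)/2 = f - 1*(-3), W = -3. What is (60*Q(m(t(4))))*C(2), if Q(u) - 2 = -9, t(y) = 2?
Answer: -4200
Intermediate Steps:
C(f) = 6 + 2*f (C(f) = 2*(f - 1*(-3)) = 2*(f + 3) = 2*(3 + f) = 6 + 2*f)
m(q) = -20 (m(q) = 5*(-3 - 1) = 5*(-4) = -20)
Q(u) = -7 (Q(u) = 2 - 9 = -7)
(60*Q(m(t(4))))*C(2) = (60*(-7))*(6 + 2*2) = -420*(6 + 4) = -420*10 = -4200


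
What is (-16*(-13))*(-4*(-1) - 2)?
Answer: 416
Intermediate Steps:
(-16*(-13))*(-4*(-1) - 2) = 208*(4 - 2) = 208*2 = 416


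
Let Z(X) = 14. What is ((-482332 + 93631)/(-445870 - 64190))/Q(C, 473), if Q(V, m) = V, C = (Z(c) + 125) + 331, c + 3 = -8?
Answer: 129567/79909400 ≈ 0.0016214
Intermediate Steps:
c = -11 (c = -3 - 8 = -11)
C = 470 (C = (14 + 125) + 331 = 139 + 331 = 470)
((-482332 + 93631)/(-445870 - 64190))/Q(C, 473) = ((-482332 + 93631)/(-445870 - 64190))/470 = -388701/(-510060)*(1/470) = -388701*(-1/510060)*(1/470) = (129567/170020)*(1/470) = 129567/79909400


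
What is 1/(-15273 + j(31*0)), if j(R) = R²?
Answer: -1/15273 ≈ -6.5475e-5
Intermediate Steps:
1/(-15273 + j(31*0)) = 1/(-15273 + (31*0)²) = 1/(-15273 + 0²) = 1/(-15273 + 0) = 1/(-15273) = -1/15273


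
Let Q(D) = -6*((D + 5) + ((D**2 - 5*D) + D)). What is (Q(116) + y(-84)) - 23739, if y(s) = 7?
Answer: -102410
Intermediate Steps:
Q(D) = -30 - 6*D**2 + 18*D (Q(D) = -6*((5 + D) + (D**2 - 4*D)) = -6*(5 + D**2 - 3*D) = -30 - 6*D**2 + 18*D)
(Q(116) + y(-84)) - 23739 = ((-30 - 6*116**2 + 18*116) + 7) - 23739 = ((-30 - 6*13456 + 2088) + 7) - 23739 = ((-30 - 80736 + 2088) + 7) - 23739 = (-78678 + 7) - 23739 = -78671 - 23739 = -102410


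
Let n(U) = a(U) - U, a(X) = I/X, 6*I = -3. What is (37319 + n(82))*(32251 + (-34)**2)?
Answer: 204012105869/164 ≈ 1.2440e+9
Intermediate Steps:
I = -1/2 (I = (1/6)*(-3) = -1/2 ≈ -0.50000)
a(X) = -1/(2*X)
n(U) = -U - 1/(2*U) (n(U) = -1/(2*U) - U = -U - 1/(2*U))
(37319 + n(82))*(32251 + (-34)**2) = (37319 + (-1*82 - 1/2/82))*(32251 + (-34)**2) = (37319 + (-82 - 1/2*1/82))*(32251 + 1156) = (37319 + (-82 - 1/164))*33407 = (37319 - 13449/164)*33407 = (6106867/164)*33407 = 204012105869/164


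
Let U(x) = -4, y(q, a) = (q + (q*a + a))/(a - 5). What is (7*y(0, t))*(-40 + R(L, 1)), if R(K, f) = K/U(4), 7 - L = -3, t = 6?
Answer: -1785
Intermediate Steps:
L = 10 (L = 7 - 1*(-3) = 7 + 3 = 10)
y(q, a) = (a + q + a*q)/(-5 + a) (y(q, a) = (q + (a*q + a))/(-5 + a) = (q + (a + a*q))/(-5 + a) = (a + q + a*q)/(-5 + a))
R(K, f) = -K/4 (R(K, f) = K/(-4) = K*(-1/4) = -K/4)
(7*y(0, t))*(-40 + R(L, 1)) = (7*((6 + 0 + 6*0)/(-5 + 6)))*(-40 - 1/4*10) = (7*((6 + 0 + 0)/1))*(-40 - 5/2) = (7*(1*6))*(-85/2) = (7*6)*(-85/2) = 42*(-85/2) = -1785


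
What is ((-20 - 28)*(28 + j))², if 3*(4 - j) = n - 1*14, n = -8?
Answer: 3564544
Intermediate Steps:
j = 34/3 (j = 4 - (-8 - 1*14)/3 = 4 - (-8 - 14)/3 = 4 - ⅓*(-22) = 4 + 22/3 = 34/3 ≈ 11.333)
((-20 - 28)*(28 + j))² = ((-20 - 28)*(28 + 34/3))² = (-48*118/3)² = (-1888)² = 3564544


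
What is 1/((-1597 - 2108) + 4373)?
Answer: 1/668 ≈ 0.0014970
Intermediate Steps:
1/((-1597 - 2108) + 4373) = 1/(-3705 + 4373) = 1/668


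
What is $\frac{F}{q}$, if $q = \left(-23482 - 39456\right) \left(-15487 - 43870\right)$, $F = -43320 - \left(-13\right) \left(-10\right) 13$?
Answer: $- \frac{22505}{1867905433} \approx -1.2048 \cdot 10^{-5}$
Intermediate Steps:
$F = -45010$ ($F = -43320 - 130 \cdot 13 = -43320 - 1690 = -45010$)
$q = 3735810866$ ($q = \left(-62938\right) \left(-59357\right) = 3735810866$)
$\frac{F}{q} = - \frac{45010}{3735810866} = \left(-45010\right) \frac{1}{3735810866} = - \frac{22505}{1867905433}$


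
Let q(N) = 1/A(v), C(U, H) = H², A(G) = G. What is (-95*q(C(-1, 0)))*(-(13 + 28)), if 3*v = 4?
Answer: 11685/4 ≈ 2921.3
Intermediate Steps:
v = 4/3 (v = (⅓)*4 = 4/3 ≈ 1.3333)
q(N) = ¾ (q(N) = 1/(4/3) = ¾)
(-95*q(C(-1, 0)))*(-(13 + 28)) = (-95*¾)*(-(13 + 28)) = -(-285)*41/4 = -285/4*(-41) = 11685/4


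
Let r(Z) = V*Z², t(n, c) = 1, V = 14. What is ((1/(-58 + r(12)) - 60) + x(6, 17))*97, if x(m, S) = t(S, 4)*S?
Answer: -8166721/1958 ≈ -4171.0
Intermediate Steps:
r(Z) = 14*Z²
x(m, S) = S (x(m, S) = 1*S = S)
((1/(-58 + r(12)) - 60) + x(6, 17))*97 = ((1/(-58 + 14*12²) - 60) + 17)*97 = ((1/(-58 + 14*144) - 60) + 17)*97 = ((1/(-58 + 2016) - 60) + 17)*97 = ((1/1958 - 60) + 17)*97 = (-117479/1958 + 17)*97 = -84193/1958*97 = -8166721/1958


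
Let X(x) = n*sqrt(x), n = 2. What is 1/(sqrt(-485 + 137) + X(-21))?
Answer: -I/(2*sqrt(21) + 2*sqrt(87)) ≈ -0.035945*I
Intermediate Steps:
X(x) = 2*sqrt(x)
1/(sqrt(-485 + 137) + X(-21)) = 1/(sqrt(-485 + 137) + 2*sqrt(-21)) = 1/(sqrt(-348) + 2*(I*sqrt(21))) = 1/(2*I*sqrt(87) + 2*I*sqrt(21)) = 1/(2*I*sqrt(21) + 2*I*sqrt(87))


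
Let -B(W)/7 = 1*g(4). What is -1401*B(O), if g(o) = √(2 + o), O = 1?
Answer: 9807*√6 ≈ 24022.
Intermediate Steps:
B(W) = -7*√6 (B(W) = -7*√(2 + 4) = -7*√6)
-1401*B(O) = -(-9807)*√6 = 9807*√6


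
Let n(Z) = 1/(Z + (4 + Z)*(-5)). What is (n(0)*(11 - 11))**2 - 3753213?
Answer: -3753213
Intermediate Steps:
n(Z) = 1/(-20 - 4*Z) (n(Z) = 1/(Z + (-20 - 5*Z)) = 1/(-20 - 4*Z))
(n(0)*(11 - 11))**2 - 3753213 = ((-1/(20 + 4*0))*(11 - 11))**2 - 3753213 = (-1/(20 + 0)*0)**2 - 3753213 = (-1/20*0)**2 - 3753213 = 0**2 - 3753213 = 0 - 3753213 = -3753213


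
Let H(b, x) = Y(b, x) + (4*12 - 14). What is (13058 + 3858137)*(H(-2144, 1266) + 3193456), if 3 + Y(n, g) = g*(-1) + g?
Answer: 12362610906965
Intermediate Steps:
Y(n, g) = -3 (Y(n, g) = -3 + (g*(-1) + g) = -3 + (-g + g) = -3 + 0 = -3)
H(b, x) = 31 (H(b, x) = -3 + (4*12 - 14) = -3 + (48 - 14) = -3 + 34 = 31)
(13058 + 3858137)*(H(-2144, 1266) + 3193456) = (13058 + 3858137)*(31 + 3193456) = 3871195*3193487 = 12362610906965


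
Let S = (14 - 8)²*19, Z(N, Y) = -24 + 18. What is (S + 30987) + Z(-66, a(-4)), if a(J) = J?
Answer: 31665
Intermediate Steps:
Z(N, Y) = -6
S = 684 (S = 6²*19 = 36*19 = 684)
(S + 30987) + Z(-66, a(-4)) = (684 + 30987) - 6 = 31671 - 6 = 31665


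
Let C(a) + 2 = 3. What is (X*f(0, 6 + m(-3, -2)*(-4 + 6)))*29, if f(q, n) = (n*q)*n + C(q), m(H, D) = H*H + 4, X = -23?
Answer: -667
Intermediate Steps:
C(a) = 1 (C(a) = -2 + 3 = 1)
m(H, D) = 4 + H**2 (m(H, D) = H**2 + 4 = 4 + H**2)
f(q, n) = 1 + q*n**2 (f(q, n) = (n*q)*n + 1 = q*n**2 + 1 = 1 + q*n**2)
(X*f(0, 6 + m(-3, -2)*(-4 + 6)))*29 = -23*(1 + 0*(6 + (4 + (-3)**2)*(-4 + 6))**2)*29 = -23*(1 + 0*(6 + (4 + 9)*2)**2)*29 = -23*(1 + 0*(6 + 13*2)**2)*29 = -23*(1 + 0*(6 + 26)**2)*29 = -23*(1 + 0*32**2)*29 = -23*(1 + 0*1024)*29 = -23*(1 + 0)*29 = -23*1*29 = -23*29 = -667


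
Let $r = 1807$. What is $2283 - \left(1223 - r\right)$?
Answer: $2867$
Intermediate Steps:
$2283 - \left(1223 - r\right) = 2283 - \left(1223 - 1807\right) = 2283 - -584 = 2283 + 584 = 2867$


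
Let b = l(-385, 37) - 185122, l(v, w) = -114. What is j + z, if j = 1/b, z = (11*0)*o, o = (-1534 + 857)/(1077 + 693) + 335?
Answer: -1/185236 ≈ -5.3985e-6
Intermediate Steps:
o = 592273/1770 (o = -677/1770 + 335 = 592273/1770 ≈ 334.62)
b = -185236 (b = -114 - 185122 = -185236)
z = 0 (z = (11*0)*(592273/1770) = 0*(592273/1770) = 0)
j = -1/185236 (j = 1/(-185236) = -1/185236 ≈ -5.3985e-6)
j + z = -1/185236 + 0 = -1/185236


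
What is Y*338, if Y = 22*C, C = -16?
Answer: -118976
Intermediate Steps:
Y = -352 (Y = 22*(-16) = -352)
Y*338 = -352*338 = -118976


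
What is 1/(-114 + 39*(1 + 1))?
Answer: -1/36 ≈ -0.027778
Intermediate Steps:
1/(-114 + 39*(1 + 1)) = 1/(-114 + 39*2) = 1/(-114 + 78) = 1/(-36) = -1/36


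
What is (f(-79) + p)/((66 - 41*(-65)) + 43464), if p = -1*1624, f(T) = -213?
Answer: -1837/46195 ≈ -0.039766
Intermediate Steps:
p = -1624
(f(-79) + p)/((66 - 41*(-65)) + 43464) = (-213 - 1624)/((66 - 41*(-65)) + 43464) = -1837/((66 + 2665) + 43464) = -1837/(2731 + 43464) = -1837/46195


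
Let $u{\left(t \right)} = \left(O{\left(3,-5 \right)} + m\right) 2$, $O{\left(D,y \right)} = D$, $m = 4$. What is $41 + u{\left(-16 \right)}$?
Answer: $55$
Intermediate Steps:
$u{\left(t \right)} = 14$ ($u{\left(t \right)} = \left(3 + 4\right) 2 = 7 \cdot 2 = 14$)
$41 + u{\left(-16 \right)} = 41 + 14 = 55$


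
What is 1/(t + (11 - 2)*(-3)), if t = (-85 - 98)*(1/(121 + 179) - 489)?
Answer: 100/8945939 ≈ 1.1178e-5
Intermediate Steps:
t = 8948639/100 (t = -183*(1/300 - 489) = -183*(-146699/300) = 8948639/100 ≈ 89486.)
1/(t + (11 - 2)*(-3)) = 1/(8948639/100 + (11 - 2)*(-3)) = 1/(8948639/100 + 9*(-3)) = 1/(8948639/100 - 27) = 1/(8945939/100) = 100/8945939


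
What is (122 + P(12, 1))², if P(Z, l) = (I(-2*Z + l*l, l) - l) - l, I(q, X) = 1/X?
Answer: 14641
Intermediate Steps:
P(Z, l) = 1/l - 2*l (P(Z, l) = (1/l - l) - l = 1/l - 2*l)
(122 + P(12, 1))² = (122 + (1/1 - 2*1))² = (122 + (1 - 2))² = (122 - 1)² = 121² = 14641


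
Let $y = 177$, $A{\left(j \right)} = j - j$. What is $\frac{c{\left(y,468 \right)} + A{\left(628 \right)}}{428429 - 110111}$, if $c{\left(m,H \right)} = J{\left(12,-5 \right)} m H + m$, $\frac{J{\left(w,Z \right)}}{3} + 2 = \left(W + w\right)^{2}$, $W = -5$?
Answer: $\frac{50563}{1378} \approx 36.693$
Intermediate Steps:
$A{\left(j \right)} = 0$
$J{\left(w,Z \right)} = -6 + 3 \left(-5 + w\right)^{2}$
$c{\left(m,H \right)} = m + 141 H m$ ($c{\left(m,H \right)} = \left(-6 + 3 \left(-5 + 12\right)^{2}\right) m H + m = \left(-6 + 3 \cdot 7^{2}\right) m H + m = \left(-6 + 3 \cdot 49\right) m H + m = \left(-6 + 147\right) m H + m = 141 m H + m = 141 H m + m = m + 141 H m$)
$\frac{c{\left(y,468 \right)} + A{\left(628 \right)}}{428429 - 110111} = \frac{177 \left(1 + 141 \cdot 468\right) + 0}{428429 - 110111} = \frac{177 \left(1 + 65988\right) + 0}{318318} = \left(177 \cdot 65989 + 0\right) \frac{1}{318318} = \left(11680053 + 0\right) \frac{1}{318318} = 11680053 \cdot \frac{1}{318318} = \frac{50563}{1378}$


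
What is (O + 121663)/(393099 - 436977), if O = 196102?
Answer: -317765/43878 ≈ -7.2420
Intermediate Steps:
(O + 121663)/(393099 - 436977) = (196102 + 121663)/(393099 - 436977) = 317765/(-43878) = 317765*(-1/43878) = -317765/43878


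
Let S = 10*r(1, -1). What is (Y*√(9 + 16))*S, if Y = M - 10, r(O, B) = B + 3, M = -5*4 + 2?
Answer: -2800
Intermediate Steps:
M = -18 (M = -20 + 2 = -18)
r(O, B) = 3 + B
S = 20 (S = 10*(3 - 1) = 10*2 = 20)
Y = -28 (Y = -18 - 10 = -28)
(Y*√(9 + 16))*S = -28*√(9 + 16)*20 = -28*√25*20 = -28*5*20 = -140*20 = -2800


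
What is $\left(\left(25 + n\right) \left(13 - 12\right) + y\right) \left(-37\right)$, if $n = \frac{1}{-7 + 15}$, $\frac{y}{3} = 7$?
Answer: $- \frac{13653}{8} \approx -1706.6$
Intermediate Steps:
$y = 21$ ($y = 3 \cdot 7 = 21$)
$n = \frac{1}{8} \approx 0.125$
$\left(\left(25 + n\right) \left(13 - 12\right) + y\right) \left(-37\right) = \left(\left(25 + \frac{1}{8}\right) \left(13 - 12\right) + 21\right) \left(-37\right) = \left(\frac{201}{8} \cdot 1 + 21\right) \left(-37\right) = \left(\frac{201}{8} + 21\right) \left(-37\right) = \frac{369}{8} \left(-37\right) = - \frac{13653}{8}$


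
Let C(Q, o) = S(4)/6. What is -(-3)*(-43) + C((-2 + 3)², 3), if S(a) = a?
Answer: -385/3 ≈ -128.33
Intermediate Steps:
C(Q, o) = ⅔ (C(Q, o) = 4/6 = 4*(⅙) = ⅔)
-(-3)*(-43) + C((-2 + 3)², 3) = -(-3)*(-43) + ⅔ = -3*43 + ⅔ = -129 + ⅔ = -385/3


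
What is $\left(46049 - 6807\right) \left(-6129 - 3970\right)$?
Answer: $-396304958$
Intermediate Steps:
$\left(46049 - 6807\right) \left(-6129 - 3970\right) = 39242 \left(-10099\right) = -396304958$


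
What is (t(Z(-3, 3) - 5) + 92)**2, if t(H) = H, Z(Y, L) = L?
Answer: 8100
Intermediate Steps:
(t(Z(-3, 3) - 5) + 92)**2 = ((3 - 5) + 92)**2 = (-2 + 92)**2 = 90**2 = 8100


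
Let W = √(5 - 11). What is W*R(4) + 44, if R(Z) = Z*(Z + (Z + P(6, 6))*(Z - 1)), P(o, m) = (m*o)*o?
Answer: 44 + 2656*I*√6 ≈ 44.0 + 6505.8*I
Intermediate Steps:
W = I*√6 (W = √(-6) = I*√6 ≈ 2.4495*I)
P(o, m) = m*o²
R(Z) = Z*(Z + (-1 + Z)*(216 + Z)) (R(Z) = Z*(Z + (Z + 6*6²)*(Z - 1)) = Z*(Z + (Z + 6*36)*(-1 + Z)) = Z*(Z + (Z + 216)*(-1 + Z)) = Z*(Z + (216 + Z)*(-1 + Z)) = Z*(Z + (-1 + Z)*(216 + Z)))
W*R(4) + 44 = (I*√6)*(4*(-216 + 4² + 216*4)) + 44 = (I*√6)*(4*(-216 + 16 + 864)) + 44 = (I*√6)*(4*664) + 44 = (I*√6)*2656 + 44 = 2656*I*√6 + 44 = 44 + 2656*I*√6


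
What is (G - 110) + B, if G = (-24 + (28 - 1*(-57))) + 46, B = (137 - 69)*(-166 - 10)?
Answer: -11971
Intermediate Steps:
B = -11968 (B = 68*(-176) = -11968)
G = 107 (G = (-24 + (28 + 57)) + 46 = (-24 + 85) + 46 = 61 + 46 = 107)
(G - 110) + B = (107 - 110) - 11968 = -3 - 11968 = -11971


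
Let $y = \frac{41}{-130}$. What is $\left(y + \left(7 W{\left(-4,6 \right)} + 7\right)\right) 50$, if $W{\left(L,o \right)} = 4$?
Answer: $\frac{22545}{13} \approx 1734.2$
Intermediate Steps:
$y = - \frac{41}{130}$ ($y = 41 \left(- \frac{1}{130}\right) = - \frac{41}{130} \approx -0.31538$)
$\left(y + \left(7 W{\left(-4,6 \right)} + 7\right)\right) 50 = \left(- \frac{41}{130} + \left(7 \cdot 4 + 7\right)\right) 50 = \left(- \frac{41}{130} + \left(28 + 7\right)\right) 50 = \left(- \frac{41}{130} + 35\right) 50 = \frac{4509}{130} \cdot 50 = \frac{22545}{13}$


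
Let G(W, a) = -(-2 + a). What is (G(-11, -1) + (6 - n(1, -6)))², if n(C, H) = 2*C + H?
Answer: 169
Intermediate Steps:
n(C, H) = H + 2*C
G(W, a) = 2 - a
(G(-11, -1) + (6 - n(1, -6)))² = ((2 - 1*(-1)) + (6 - (-6 + 2*1)))² = ((2 + 1) + (6 - (-6 + 2)))² = (3 + (6 - 1*(-4)))² = (3 + (6 + 4))² = (3 + 10)² = 13² = 169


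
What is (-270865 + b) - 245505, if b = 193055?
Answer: -323315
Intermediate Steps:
(-270865 + b) - 245505 = (-270865 + 193055) - 245505 = -77810 - 245505 = -323315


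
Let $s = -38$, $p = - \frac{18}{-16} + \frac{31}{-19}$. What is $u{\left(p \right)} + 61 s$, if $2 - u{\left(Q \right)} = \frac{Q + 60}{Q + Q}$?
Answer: $- \frac{347621}{154} \approx -2257.3$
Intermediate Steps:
$p = - \frac{77}{152}$ ($p = \left(-18\right) \left(- \frac{1}{16}\right) + 31 \left(- \frac{1}{19}\right) = \frac{9}{8} - \frac{31}{19} = - \frac{77}{152} \approx -0.50658$)
$u{\left(Q \right)} = 2 - \frac{60 + Q}{2 Q}$ ($u{\left(Q \right)} = 2 - \frac{Q + 60}{Q + Q} = 2 - \frac{60 + Q}{2 Q}$)
$u{\left(p \right)} + 61 s = \left(\frac{3}{2} - \frac{30}{- \frac{77}{152}}\right) + 61 \left(-38\right) = \left(\frac{3}{2} - - \frac{4560}{77}\right) - 2318 = \left(\frac{3}{2} + \frac{4560}{77}\right) - 2318 = \frac{9351}{154} - 2318 = - \frac{347621}{154}$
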